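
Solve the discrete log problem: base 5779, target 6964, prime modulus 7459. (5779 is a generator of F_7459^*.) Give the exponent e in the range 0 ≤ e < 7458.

6012

Baby-step giant-step with m = ceil(sqrt(7458)) = 87.
Baby table (5779^j mod 7459 for j=0..86):
  0:1  1:5779  2:2898  3:2087  4:7029  5:6336  6:6972  7:5129
  8:5884  9:5514  10:558  11:2394  12:5940  13:942  14:6207  15:7381
  16:4237  17:5185  18:1312  19:3704  20:5545  21:691  22:2724  23:3506
  24:2530  25:1230  26:7202  27:6597  28:1114  29:689  30:6084  31:5169
  32:5815  33:2090  34:1989  35:112  36:5774  37:3839  38:2515  39:4053
  40:1027  41:5128  42:105  43:2616  44:5930  45:2824  46:7063  47:1429
  48:1078  49:1497  50:6182  51:4627  52:6377  53:5223  54:4603  55:1943
  56:2802  57:6728  58:4804  59:7377  60:3498  61:1052  62:423  63:5424
  64:2578  65:2639  66:4585  67:2347  68:2851  69:6457  70:5085  71:5214
  72:4805  73:5697  74:6396  75:3139  76:7452  77:4301  78:2091  79:309
  80:3010  81:402  82:3409  83:1392  84:3566  85:6156  86:3553
Giant step factor: 5779^(-87) ≡ 2185 (mod 7459).
Scan 6964·2185^i mod 7459 for i = 0, 1, …:
  i=0: 6964   i=1: 7439   i=2: 1054   i=3: 5618
  i=4: 5275   i=5: 1720   i=6: 6323   i=7: 1687
  i=8: 1349   i=9: 1260     …   i=68: 5939
  i=69: 5514
Match at i=69, j=9: e = 69·87 + 9 = 6012.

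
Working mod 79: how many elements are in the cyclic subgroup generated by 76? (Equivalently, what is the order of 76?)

39

The order of 76 must divide p − 1 = 78 = 2 · 3 · 13.
Divisors: 1, 2, 3, 6, 13, 26, 39, 78.
Check each in increasing order: 76^1 ≡ 76;  76^2 ≡ 9;  76^3 ≡ 52;  76^6 ≡ 18;  76^13 ≡ 55;  76^26 ≡ 23;  76^39 ≡ 1.
Smallest exponent giving 1 is 39.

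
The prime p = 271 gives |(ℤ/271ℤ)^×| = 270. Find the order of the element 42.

270

The order of 42 must divide p − 1 = 270 = 2 · 3^3 · 5.
Divisors: 1, 2, 3, 5, 6, 9, 10, 15, 18, 27, 30, 45, 54, 90, 135, 270.
Check each in increasing order: 42^1 ≡ 42;  42^2 ≡ 138;  42^3 ≡ 105;  42^5 ≡ 127;  42^6 ≡ 185;  42^9 ≡ 184;  42^10 ≡ 140;  42^15 ≡ 165;  42^18 ≡ 252;  42^27 ≡ 27;  42^30 ≡ 125;  42^45 ≡ 29;  42^54 ≡ 187;  42^90 ≡ 28;  42^135 ≡ 270;  42^270 ≡ 1.
Smallest exponent giving 1 is 270.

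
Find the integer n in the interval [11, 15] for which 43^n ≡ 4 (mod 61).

Compute 43^11 mod 61 = 51, then multiply by 43 repeatedly:
  43^11=51  43^12=58  43^13=54  43^14=4
Found 4 at exponent 14.

14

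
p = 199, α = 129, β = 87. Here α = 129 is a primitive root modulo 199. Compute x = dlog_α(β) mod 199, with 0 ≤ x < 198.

181

Baby-step giant-step with m = ceil(sqrt(198)) = 15.
Baby table (129^j mod 199 for j=0..14):
  0:1  1:129  2:124  3:76  4:53  5:71  6:5  7:48
  8:23  9:181  10:66  11:156  12:25  13:41  14:115
Giant step factor: 129^(-15) ≡ 42 (mod 199).
Scan 87·42^i mod 199 for i = 0, 1, …:
  i=0: 87   i=1: 72   i=2: 39   i=3: 46
  i=4: 141   i=5: 151   i=6: 173   i=7: 102
  i=8: 105   i=9: 32   i=10: 150   i=11: 131
  i=12: 129
Match at i=12, j=1: x = 12·15 + 1 = 181.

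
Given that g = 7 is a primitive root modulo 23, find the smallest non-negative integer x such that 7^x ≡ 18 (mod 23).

18

Successive powers of 7 modulo 23:
  7^0=1  7^1=7  7^2=3  7^3=21  7^4=9  7^5=17
  7^6=4  7^7=5  7^8=12  7^9=15  7^10=13  7^11=22
  7^12=16  7^13=20  7^14=2  7^15=14  7^16=6  7^17=19
  7^18=18
So 7^18 ≡ 18 (mod 23), giving x = 18.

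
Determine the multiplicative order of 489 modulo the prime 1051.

1050

The order of 489 must divide p − 1 = 1050 = 2 · 3 · 5^2 · 7.
Divisors: 1, 2, 3, 5, 6, 7, 10, 14, 15, 21, 25, 30, 35, 42, 50, 70, 75, 105, 150, 175, 210, 350, 525, 1050.
Check each in increasing order: 489^1 ≡ 489;  489^2 ≡ 544;  489^3 ≡ 113;  489^5 ≡ 514;  489^6 ≡ 157;  489^7 ≡ 50;  489^10 ≡ 395;  489^14 ≡ 398;  489^15 ≡ 187;  489^21 ≡ 982;  489^25 ≡ 295;  489^30 ≡ 286;  489^35 ≡ 915;  489^42 ≡ 557;  489^50 ≡ 843;  489^70 ≡ 629;  489^75 ≡ 649;  489^105 ≡ 638;  489^150 ≡ 801;  489^175 ≡ 871;  489^210 ≡ 307;  489^350 ≡ 870;  489^525 ≡ 1050;  489^1050 ≡ 1.
Smallest exponent giving 1 is 1050.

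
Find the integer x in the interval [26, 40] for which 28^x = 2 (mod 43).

39

Compute 28^26 mod 43 = 38, then multiply by 28 repeatedly:
  28^26=38  28^27=32  28^28=36  28^29=19  28^30=16
  28^31=18  28^32=31  28^33=8  28^34=9  28^35=37
  28^36=4  28^37=26  28^38=40  28^39=2
Found 2 at exponent 39.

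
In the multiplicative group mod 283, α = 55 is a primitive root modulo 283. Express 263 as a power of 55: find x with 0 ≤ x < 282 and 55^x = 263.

56

Baby-step giant-step with m = ceil(sqrt(282)) = 17.
Baby table (55^j mod 283 for j=0..16):
  0:1  1:55  2:195  3:254  4:103  5:5  6:275  7:126
  8:138  9:232  10:25  11:243  12:64  13:124  14:28  15:125
  16:83
Giant step factor: 55^(-17) ≡ 153 (mod 283).
Scan 263·153^i mod 283 for i = 0, 1, …:
  i=0: 263   i=1: 53   i=2: 185   i=3: 5
Match at i=3, j=5: x = 3·17 + 5 = 56.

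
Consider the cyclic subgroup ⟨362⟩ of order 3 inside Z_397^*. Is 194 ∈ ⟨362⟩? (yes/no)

no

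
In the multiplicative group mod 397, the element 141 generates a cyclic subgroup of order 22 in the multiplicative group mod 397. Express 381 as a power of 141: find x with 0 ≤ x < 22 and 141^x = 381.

17

Successive powers of 141 modulo 397:
  141^0=1  141^1=141  141^2=31  141^3=4  141^4=167  141^5=124
  141^6=16  141^7=271  141^8=99  141^9=64  141^10=290  141^11=396
  141^12=256  141^13=366  141^14=393  141^15=230  141^16=273  141^17=381
So 141^17 ≡ 381 (mod 397), giving x = 17.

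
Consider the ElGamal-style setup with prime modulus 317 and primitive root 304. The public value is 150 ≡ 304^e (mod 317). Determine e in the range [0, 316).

164

Baby-step giant-step with m = ceil(sqrt(316)) = 18.
Baby table (304^j mod 317 for j=0..17):
  0:1  1:304  2:169  3:22  4:31  5:231  6:167  7:48
  8:10  9:187  10:105  11:220  12:310  13:91  14:85  15:163
  16:100  17:285
Giant step factor: 304^(-18) ≡ 301 (mod 317).
Scan 150·301^i mod 317 for i = 0, 1, …:
  i=0: 150   i=1: 136   i=2: 43   i=3: 263
  i=4: 230   i=5: 124   i=6: 235   i=7: 44
  i=8: 247   i=9: 169
Match at i=9, j=2: e = 9·18 + 2 = 164.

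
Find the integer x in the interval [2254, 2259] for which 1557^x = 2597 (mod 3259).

2259

Compute 1557^2254 mod 3259 = 2871, then multiply by 1557 repeatedly:
  1557^2254=2871  1557^2255=2058  1557^2256=709  1557^2257=2371  1557^2258=2459
  1557^2259=2597
Found 2597 at exponent 2259.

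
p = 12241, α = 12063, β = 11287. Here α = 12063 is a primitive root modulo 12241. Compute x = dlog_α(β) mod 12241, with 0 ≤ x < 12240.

9427

Baby-step giant-step with m = ceil(sqrt(12240)) = 111.
Baby table (12063^j mod 12241 for j=0..110):
  0:1  1:12063  2:7202  3:3349  4:3687  5:4728  6:3045  7:8835
  8:6459  9:952  10:1918  11:1344  12:5588  13:9098  14:8609  15:9964
  16:1353  17:3986  18:470  19:2027  20:6424  21:7182  22:6909  23:6539
  24:11194  25:2751  26:12203  27:6764  28:7867  29:7389  30:6786  31:3951
  32:6700  33:7018  34:11619  35:547  36:562  37:10133  38:7994  39:9265
  40:3365  41:839  42:9791  43:7665  44:6622  45:8661  46:708  47:8627
  48:6760  49:8579  50:3063  51:5631  52:1444  53:29  54:7079  55:761
  56:11434  57:8995  58:2461  59:2618  60:11395  61:3696  62:3126  63:6658
  64:2253  65:2919  66:6781  67:4841  68:7413  69:2514  70:5425  71:1389
  72:9819  73:2681  74:181  75:4505  76:6016  77:6360  78:6333  79:11139
  80:300  81:7805  82:6184  83:938  84:4410  85:10685  86:7666  87:6444
  88:3622  89:4057  90:73  91:11488  92:11624  93:11898  94:12090  95:2396
  96:1947  97:8423  98:6349  99:8291  100:5363  101:184  102:3971  103:3140
  104:4166  105:5153  106:841  107:9435  108:9828  109:1079  110:3794
Giant step factor: 12063^(-111) ≡ 5982 (mod 12241).
Scan 11287·5982^i mod 12241 for i = 0, 1, …:
  i=0: 11287   i=1: 9719   i=2: 6549   i=3: 4918
  i=4: 4353   i=5: 3039   i=6: 1413   i=7: 6276
  i=8: 12126   i=9: 9807     …   i=83: 2673
  i=84: 3140
Match at i=84, j=103: x = 84·111 + 103 = 9427.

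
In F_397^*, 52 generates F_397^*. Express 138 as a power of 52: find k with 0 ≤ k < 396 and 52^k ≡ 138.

221

Baby-step giant-step with m = ceil(sqrt(396)) = 20.
Baby table (52^j mod 397 for j=0..19):
  0:1  1:52  2:322  3:70  4:67  5:308  6:136  7:323
  8:122  9:389  10:378  11:203  12:234  13:258  14:315  15:103
  16:195  17:215  18:64  19:152
Giant step factor: 52^(-20) ≡ 11 (mod 397).
Scan 138·11^i mod 397 for i = 0, 1, …:
  i=0: 138   i=1: 327   i=2: 24   i=3: 264
  i=4: 125   i=5: 184   i=6: 39   i=7: 32
  i=8: 352   i=9: 299   i=10: 113   i=11: 52
Match at i=11, j=1: k = 11·20 + 1 = 221.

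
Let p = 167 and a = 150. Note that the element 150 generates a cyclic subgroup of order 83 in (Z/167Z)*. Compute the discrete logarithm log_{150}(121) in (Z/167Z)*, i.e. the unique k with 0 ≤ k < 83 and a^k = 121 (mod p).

Baby-step giant-step with m = ceil(sqrt(83)) = 10.
Baby table (150^j mod 167 for j=0..9):
  0:1  1:150  2:122  3:97  4:21  5:144  6:57  7:33
  8:107  9:18
Giant step factor: 150^(-10) ≡ 6 (mod 167).
Scan 121·6^i mod 167 for i = 0, 1, …:
  i=0: 121   i=1: 58   i=2: 14   i=3: 84
  i=4: 3   i=5: 18
Match at i=5, j=9: k = 5·10 + 9 = 59.

59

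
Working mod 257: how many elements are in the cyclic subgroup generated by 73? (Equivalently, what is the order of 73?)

The order of 73 must divide p − 1 = 256 = 2^8.
Divisors: 1, 2, 4, 8, 16, 32, 64, 128, 256.
Check each in increasing order: 73^1 ≡ 73;  73^2 ≡ 189;  73^4 ≡ 255;  73^8 ≡ 4;  73^16 ≡ 16;  73^32 ≡ 256;  73^64 ≡ 1.
Smallest exponent giving 1 is 64.

64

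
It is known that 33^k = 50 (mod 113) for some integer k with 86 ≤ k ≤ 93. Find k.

Compute 33^86 mod 113 = 50, then multiply by 33 repeatedly:
  33^86=50
Found 50 at exponent 86.

86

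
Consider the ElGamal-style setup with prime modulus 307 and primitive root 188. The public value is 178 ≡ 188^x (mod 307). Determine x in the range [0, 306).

305

Baby-step giant-step with m = ceil(sqrt(306)) = 18.
Baby table (188^j mod 307 for j=0..17):
  0:1  1:188  2:39  3:271  4:293  5:131  6:68  7:197
  8:196  9:8  10:276  11:5  12:19  13:195  14:127  15:237
  16:41  17:33
Giant step factor: 188^(-18) ≡ 24 (mod 307).
Scan 178·24^i mod 307 for i = 0, 1, …:
  i=0: 178   i=1: 281   i=2: 297   i=3: 67
  i=4: 73   i=5: 217   i=6: 296   i=7: 43
  i=8: 111   i=9: 208     …   i=15: 270
  i=16: 33
Match at i=16, j=17: x = 16·18 + 17 = 305.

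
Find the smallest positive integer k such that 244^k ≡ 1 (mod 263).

The order of 244 must divide p − 1 = 262 = 2 · 131.
Divisors: 1, 2, 131, 262.
Check each in increasing order: 244^1 ≡ 244;  244^2 ≡ 98;  244^131 ≡ 1.
Smallest exponent giving 1 is 131.

131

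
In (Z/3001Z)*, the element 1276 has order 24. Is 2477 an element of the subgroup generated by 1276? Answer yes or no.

no

⟨1276⟩ has order 24; its elements mod 3001 are {1, 281, 387, 711, 853, 934, 935, 1276, 1338, 1353, 1367, 1437, 1564, 1634, 1648, 1663, 1725, 2066, 2067, 2148, 2290, 2614, 2720, 3000}.
2477 is not in this set.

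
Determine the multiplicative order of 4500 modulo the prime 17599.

8799

The order of 4500 must divide p − 1 = 17598 = 2 · 3 · 7 · 419.
Divisors: 1, 2, 3, 6, 7, 14, 21, 42, 419, 838, 1257, 2514, 2933, 5866, 8799, 17598.
Check each in increasing order: 4500^1 ≡ 4500;  4500^2 ≡ 11150;  4500^3 ≡ 251;  4500^6 ≡ 10204;  4500^7 ≡ 2209;  4500^14 ≡ 4758;  4500^21 ≡ 3819;  4500^42 ≡ 12789;  4500^419 ≡ 3236;  4500^838 ≡ 291;  4500^1257 ≡ 8929;  4500^2514 ≡ 3571;  4500^2933 ≡ 10812;  4500^5866 ≡ 6786;  4500^8799 ≡ 1.
Smallest exponent giving 1 is 8799.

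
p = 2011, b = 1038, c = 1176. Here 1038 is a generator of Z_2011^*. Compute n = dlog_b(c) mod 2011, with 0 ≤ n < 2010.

1530

Baby-step giant-step with m = ceil(sqrt(2010)) = 45.
Baby table (1038^j mod 2011 for j=0..44):
  0:1  1:1038  2:1559  3:1398  4:1193  5:1569  6:1723  7:695
  8:1472  9:1587  10:297  11:603  12:493  13:940  14:385  15:1452
  16:937  17:1293  18:797  19:765  20:1736  21:112  22:1629  23:1662
  24:1729  25:890  26:771  27:1931  28:1422  29:1973  30:776  31:1088
  32:1173  33:919  34:708  35:889  36:1744  37:372  38:24  39:780
  40:1218  41:1376  42:478  43:1458  44:1132
Giant step factor: 1038^(-45) ≡ 1566 (mod 2011).
Scan 1176·1566^i mod 2011 for i = 0, 1, …:
  i=0: 1176   i=1: 1551   i=2: 1589   i=3: 767
  i=4: 555   i=5: 378   i=6: 714   i=7: 8
  i=8: 462   i=9: 1543     …   i=33: 592
  i=34: 1
Match at i=34, j=0: n = 34·45 + 0 = 1530.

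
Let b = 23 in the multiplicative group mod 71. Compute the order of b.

The order of 23 must divide p − 1 = 70 = 2 · 5 · 7.
Divisors: 1, 2, 5, 7, 10, 14, 35, 70.
Check each in increasing order: 23^1 ≡ 23;  23^2 ≡ 32;  23^5 ≡ 51;  23^7 ≡ 70;  23^10 ≡ 45;  23^14 ≡ 1.
Smallest exponent giving 1 is 14.

14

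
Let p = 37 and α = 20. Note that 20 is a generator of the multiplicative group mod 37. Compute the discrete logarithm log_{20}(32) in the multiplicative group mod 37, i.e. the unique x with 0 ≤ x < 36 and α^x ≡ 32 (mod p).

Successive powers of 20 modulo 37:
  20^0=1  20^1=20  20^2=30  20^3=8  20^4=12  20^5=18
  20^6=27  20^7=22  20^8=33  20^9=31  20^10=28  20^11=5
  20^12=26  20^13=2  20^14=3  20^15=23  20^16=16  20^17=24
  20^18=36  20^19=17  20^20=7  20^21=29  20^22=25  20^23=19
  20^24=10  20^25=15  20^26=4  20^27=6  20^28=9  20^29=32
So 20^29 ≡ 32 (mod 37), giving x = 29.

29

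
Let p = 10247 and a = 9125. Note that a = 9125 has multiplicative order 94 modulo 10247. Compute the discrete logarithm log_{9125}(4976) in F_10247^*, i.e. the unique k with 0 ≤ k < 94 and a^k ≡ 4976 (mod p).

Successive powers of 9125 modulo 10247:
  9125^0=1  9125^1=9125  9125^2=8750  9125^3=9373  9125^4=7163  9125^5=7009
  9125^6=5598  9125^7=455  9125^8=1840  9125^9=5414  9125^10=1963  9125^11=619
  9125^12=2278  9125^13=5834  9125^14=2085  9125^15=7193  9125^16=4090  9125^17=1676
  9125^18=4976
So 9125^18 ≡ 4976 (mod 10247), giving k = 18.

18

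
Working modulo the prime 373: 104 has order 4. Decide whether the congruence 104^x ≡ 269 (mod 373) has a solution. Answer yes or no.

yes

269 ∈ ⟨104⟩ iff 269^4 ≡ 1 (mod 373), since |⟨104⟩| = 4.
269^4 mod 373 = 1.
Since 1 = 1, 269 lies in the subgroup.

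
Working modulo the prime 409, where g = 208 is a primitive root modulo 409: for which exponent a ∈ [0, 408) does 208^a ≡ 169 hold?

282

Baby-step giant-step with m = ceil(sqrt(408)) = 21.
Baby table (208^j mod 409 for j=0..20):
  0:1  1:208  2:319  3:94  4:329  5:129  6:247  7:251
  8:265  9:314  10:281  11:370  12:68  13:238  14:15  15:257
  16:286  17:183  18:27  19:299  20:24
Giant step factor: 208^(-21) ≡ 112 (mod 409).
Scan 169·112^i mod 409 for i = 0, 1, …:
  i=0: 169   i=1: 114   i=2: 89   i=3: 152
  i=4: 255   i=5: 339   i=6: 340   i=7: 43
  i=8: 317   i=9: 330   i=10: 150   i=11: 31
  i=12: 200   i=13: 314
Match at i=13, j=9: a = 13·21 + 9 = 282.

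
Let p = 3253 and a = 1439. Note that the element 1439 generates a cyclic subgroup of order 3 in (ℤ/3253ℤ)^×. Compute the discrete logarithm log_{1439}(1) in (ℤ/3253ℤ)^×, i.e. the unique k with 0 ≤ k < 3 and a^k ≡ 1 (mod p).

Successive powers of 1439 modulo 3253:
  1439^0=1
So 1439^0 ≡ 1 (mod 3253), giving k = 0.

0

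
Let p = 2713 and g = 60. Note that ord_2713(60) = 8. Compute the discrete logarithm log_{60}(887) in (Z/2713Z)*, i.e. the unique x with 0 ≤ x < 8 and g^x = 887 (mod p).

Successive powers of 60 modulo 2713:
  60^0=1  60^1=60  60^2=887
So 60^2 ≡ 887 (mod 2713), giving x = 2.

2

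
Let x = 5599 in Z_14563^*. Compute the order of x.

14562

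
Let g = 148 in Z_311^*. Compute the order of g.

310

The order of 148 must divide p − 1 = 310 = 2 · 5 · 31.
Divisors: 1, 2, 5, 10, 31, 62, 155, 310.
Check each in increasing order: 148^1 ≡ 148;  148^2 ≡ 134;  148^5 ≡ 304;  148^10 ≡ 49;  148^31 ≡ 95;  148^62 ≡ 6;  148^155 ≡ 310;  148^310 ≡ 1.
Smallest exponent giving 1 is 310.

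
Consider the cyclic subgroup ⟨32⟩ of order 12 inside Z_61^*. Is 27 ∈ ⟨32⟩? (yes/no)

⟨32⟩ has order 12; its elements mod 61 are {1, 11, 13, 14, 21, 29, 32, 40, 47, 48, 50, 60}.
27 is not in this set.

no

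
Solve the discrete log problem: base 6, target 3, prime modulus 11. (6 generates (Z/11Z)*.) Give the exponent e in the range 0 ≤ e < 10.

Successive powers of 6 modulo 11:
  6^0=1  6^1=6  6^2=3
So 6^2 ≡ 3 (mod 11), giving e = 2.

2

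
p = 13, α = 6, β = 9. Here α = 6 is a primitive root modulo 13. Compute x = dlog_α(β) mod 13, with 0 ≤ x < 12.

4

Successive powers of 6 modulo 13:
  6^0=1  6^1=6  6^2=10  6^3=8  6^4=9
So 6^4 ≡ 9 (mod 13), giving x = 4.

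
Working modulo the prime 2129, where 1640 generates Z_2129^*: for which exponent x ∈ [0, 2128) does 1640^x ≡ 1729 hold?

248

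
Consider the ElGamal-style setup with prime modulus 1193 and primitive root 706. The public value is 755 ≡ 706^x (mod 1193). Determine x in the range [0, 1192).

Baby-step giant-step with m = ceil(sqrt(1192)) = 35.
Baby table (706^j mod 1193 for j=0..34):
  0:1  1:706  2:955  3:185  4:573  5:111  6:821  7:1021
  8:254  9:374  10:391  11:463  12:1189  13:755  14:952  15:453
  16:94  17:749  18:295  19:688  20:177  21:890  22:822  23:534
  24:16  25:559  26:964  27:574  28:817  29:583  30:13  31:827
  32:485  33:19  34:291
Giant step factor: 706^(-35) ≡ 921 (mod 1193).
Scan 755·921^i mod 1193 for i = 0, 1, …:
  i=0: 755
Match at i=0, j=13: x = 0·35 + 13 = 13.

13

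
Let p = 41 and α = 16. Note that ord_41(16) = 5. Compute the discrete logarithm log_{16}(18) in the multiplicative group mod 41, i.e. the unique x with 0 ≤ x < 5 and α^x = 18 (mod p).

Successive powers of 16 modulo 41:
  16^0=1  16^1=16  16^2=10  16^3=37  16^4=18
So 16^4 ≡ 18 (mod 41), giving x = 4.

4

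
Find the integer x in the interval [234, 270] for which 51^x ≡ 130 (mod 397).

Compute 51^234 mod 397 = 381, then multiply by 51 repeatedly:
  51^234=381  51^235=375  51^236=69  51^237=343  51^238=25
  51^239=84  51^240=314  51^241=134  51^242=85  51^243=365
  51^244=353  51^245=138  51^246=289  51^247=50  51^248=168
  51^249=231  51^250=268  51^251=170  51^252=333  51^253=309
  51^254=276  51^255=181  51^256=100  51^257=336  51^258=65
  51^259=139  51^260=340  51^261=269  51^262=221  51^263=155
  51^264=362  51^265=200  51^266=275  51^267=130
Found 130 at exponent 267.

267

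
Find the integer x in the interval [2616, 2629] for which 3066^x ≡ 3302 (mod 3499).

2619

Compute 3066^2616 mod 3499 = 478, then multiply by 3066 repeatedly:
  3066^2616=478  3066^2617=2966  3066^2618=3354  3066^2619=3302
Found 3302 at exponent 2619.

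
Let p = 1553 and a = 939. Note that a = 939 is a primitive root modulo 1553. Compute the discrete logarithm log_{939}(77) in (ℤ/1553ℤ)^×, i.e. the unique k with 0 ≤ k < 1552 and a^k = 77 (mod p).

1438

Baby-step giant-step with m = ceil(sqrt(1552)) = 40.
Baby table (939^j mod 1553 for j=0..39):
  0:1  1:939  2:1170  3:659  4:707  5:742  6:994  7:13
  8:1336  9:1233  10:802  11:1426  12:328  13:498  14:169  15:285
  16:499  17:1108  18:1455  19:1158  20:262  21:644  22:599  23:275
  24:427  25:279  26:1077  27:300  28:607  29:22  30:469  31:892
  32:521  33:24  34:794  35:126  36:286  37:1438  38:725  39:561
Giant step factor: 939^(-40) ≡ 1110 (mod 1553).
Scan 77·1110^i mod 1553 for i = 0, 1, …:
  i=0: 77   i=1: 55   i=2: 483   i=3: 345
  i=4: 912   i=5: 1317   i=6: 497   i=7: 355
  i=8: 1141   i=9: 815     …   i=34: 1015
  i=35: 725
Match at i=35, j=38: k = 35·40 + 38 = 1438.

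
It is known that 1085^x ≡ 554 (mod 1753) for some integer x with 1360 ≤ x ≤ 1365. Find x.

Compute 1085^1360 mod 1753 = 150, then multiply by 1085 repeatedly:
  1085^1360=150  1085^1361=1474  1085^1362=554
Found 554 at exponent 1362.

1362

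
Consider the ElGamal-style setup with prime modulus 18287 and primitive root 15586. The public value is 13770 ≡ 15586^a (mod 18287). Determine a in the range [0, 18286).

7770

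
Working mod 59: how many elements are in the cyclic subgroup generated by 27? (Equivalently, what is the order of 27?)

29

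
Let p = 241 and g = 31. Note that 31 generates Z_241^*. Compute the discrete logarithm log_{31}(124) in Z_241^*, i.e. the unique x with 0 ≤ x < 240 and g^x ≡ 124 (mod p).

21

Baby-step giant-step with m = ceil(sqrt(240)) = 16.
Baby table (31^j mod 241 for j=0..15):
  0:1  1:31  2:238  3:148  4:9  5:38  6:214  7:127
  8:81  9:101  10:239  11:179  12:6  13:186  14:223  15:165
Giant step factor: 31^(-16) ≡ 183 (mod 241).
Scan 124·183^i mod 241 for i = 0, 1, …:
  i=0: 124   i=1: 38
Match at i=1, j=5: x = 1·16 + 5 = 21.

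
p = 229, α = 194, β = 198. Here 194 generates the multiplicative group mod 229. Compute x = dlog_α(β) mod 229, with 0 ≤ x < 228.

197

Baby-step giant-step with m = ceil(sqrt(228)) = 16.
Baby table (194^j mod 229 for j=0..15):
  0:1  1:194  2:80  3:177  4:217  5:191  6:185  7:166
  8:144  9:227  10:70  11:69  12:104  13:24  14:76  15:88
Giant step factor: 194^(-16) ≡ 20 (mod 229).
Scan 198·20^i mod 229 for i = 0, 1, …:
  i=0: 198   i=1: 67   i=2: 195   i=3: 7
  i=4: 140   i=5: 52   i=6: 124   i=7: 190
  i=8: 136   i=9: 201   i=10: 127   i=11: 21
  i=12: 191
Match at i=12, j=5: x = 12·16 + 5 = 197.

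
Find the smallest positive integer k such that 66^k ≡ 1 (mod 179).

The order of 66 must divide p − 1 = 178 = 2 · 89.
Divisors: 1, 2, 89, 178.
Check each in increasing order: 66^1 ≡ 66;  66^2 ≡ 60;  66^89 ≡ 1.
Smallest exponent giving 1 is 89.

89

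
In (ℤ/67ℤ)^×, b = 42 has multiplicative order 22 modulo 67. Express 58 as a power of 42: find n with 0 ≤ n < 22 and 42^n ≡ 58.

7

Successive powers of 42 modulo 67:
  42^0=1  42^1=42  42^2=22  42^3=53  42^4=15  42^5=27
  42^6=62  42^7=58
So 42^7 ≡ 58 (mod 67), giving n = 7.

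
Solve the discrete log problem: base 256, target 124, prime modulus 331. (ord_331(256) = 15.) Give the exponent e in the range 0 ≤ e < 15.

Successive powers of 256 modulo 331:
  256^0=1  256^1=256  256^2=329  256^3=150  256^4=4  256^5=31
  256^6=323  256^7=269  256^8=16  256^9=124
So 256^9 ≡ 124 (mod 331), giving e = 9.

9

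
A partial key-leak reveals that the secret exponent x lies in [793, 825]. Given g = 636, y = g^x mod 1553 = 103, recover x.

798

Compute 636^793 mod 1553 = 1272, then multiply by 636 repeatedly:
  636^793=1272  636^794=1432  636^795=694  636^796=332  636^797=1497
  636^798=103
Found 103 at exponent 798.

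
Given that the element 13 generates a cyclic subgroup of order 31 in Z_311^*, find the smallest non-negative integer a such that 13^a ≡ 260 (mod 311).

Successive powers of 13 modulo 311:
  13^0=1  13^1=13  13^2=169  13^3=20  13^4=260
So 13^4 ≡ 260 (mod 311), giving a = 4.

4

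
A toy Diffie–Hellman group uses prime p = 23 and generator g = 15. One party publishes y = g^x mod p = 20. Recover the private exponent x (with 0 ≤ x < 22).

21

Successive powers of 15 modulo 23:
  15^0=1  15^1=15  15^2=18  15^3=17  15^4=2  15^5=7
  15^6=13  15^7=11  15^8=4  15^9=14  15^10=3  15^11=22
  15^12=8  15^13=5  15^14=6  15^15=21  15^16=16  15^17=10
  15^18=12  15^19=19  15^20=9  15^21=20
So 15^21 ≡ 20 (mod 23), giving x = 21.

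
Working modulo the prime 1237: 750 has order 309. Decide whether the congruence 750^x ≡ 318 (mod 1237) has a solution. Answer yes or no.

yes

318 ∈ ⟨750⟩ iff 318^309 ≡ 1 (mod 1237), since |⟨750⟩| = 309.
318^309 mod 1237 = 1.
Since 1 = 1, 318 lies in the subgroup.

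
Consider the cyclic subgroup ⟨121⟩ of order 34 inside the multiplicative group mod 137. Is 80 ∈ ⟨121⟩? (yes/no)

no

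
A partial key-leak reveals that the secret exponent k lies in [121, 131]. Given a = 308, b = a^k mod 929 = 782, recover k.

Compute 308^121 mod 929 = 782, then multiply by 308 repeatedly:
  308^121=782
Found 782 at exponent 121.

121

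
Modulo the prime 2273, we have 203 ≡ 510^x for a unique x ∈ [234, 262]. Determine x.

256

Compute 510^234 mod 2273 = 1261, then multiply by 510 repeatedly:
  510^234=1261  510^235=2124  510^236=1292  510^237=2023  510^238=2061
  510^239=984  510^240=1780  510^241=873  510^242=1995  510^243=1419
  510^244=876  510^245=1252  510^246=2080  510^247=1582  510^248=2178
  510^249=1556  510^250=283  510^251=1131  510^252=1741  510^253=1440
  510^254=221  510^255=1333  510^256=203
Found 203 at exponent 256.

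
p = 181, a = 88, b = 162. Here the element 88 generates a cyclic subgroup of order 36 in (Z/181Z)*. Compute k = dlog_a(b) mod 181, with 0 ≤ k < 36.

9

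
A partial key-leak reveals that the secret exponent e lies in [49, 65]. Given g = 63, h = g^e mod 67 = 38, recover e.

Compute 63^49 mod 67 = 34, then multiply by 63 repeatedly:
  63^49=34  63^50=65  63^51=8  63^52=35  63^53=61
  63^54=24  63^55=38
Found 38 at exponent 55.

55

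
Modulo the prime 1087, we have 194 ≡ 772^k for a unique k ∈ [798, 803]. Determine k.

801

Compute 772^798 mod 1087 = 843, then multiply by 772 repeatedly:
  772^798=843  772^799=770  772^800=938  772^801=194
Found 194 at exponent 801.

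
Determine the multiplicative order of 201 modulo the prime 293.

The order of 201 must divide p − 1 = 292 = 2^2 · 73.
Divisors: 1, 2, 4, 73, 146, 292.
Check each in increasing order: 201^1 ≡ 201;  201^2 ≡ 260;  201^4 ≡ 210;  201^73 ≡ 155;  201^146 ≡ 292;  201^292 ≡ 1.
Smallest exponent giving 1 is 292.

292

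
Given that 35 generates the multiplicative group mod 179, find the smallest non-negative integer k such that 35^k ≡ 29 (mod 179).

Successive powers of 35 modulo 179:
  35^0=1  35^1=35  35^2=151  35^3=94  35^4=68  35^5=53
  35^6=65  35^7=127  35^8=149  35^9=24  35^10=124  35^11=44
  35^12=108  35^13=21  35^14=19  35^15=128  35^16=5  35^17=175
  35^18=39  35^19=112  35^20=161  35^21=86  35^22=146  35^23=98
  35^24=29
So 35^24 ≡ 29 (mod 179), giving k = 24.

24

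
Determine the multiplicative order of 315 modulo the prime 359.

358

The order of 315 must divide p − 1 = 358 = 2 · 179.
Divisors: 1, 2, 179, 358.
Check each in increasing order: 315^1 ≡ 315;  315^2 ≡ 141;  315^179 ≡ 358;  315^358 ≡ 1.
Smallest exponent giving 1 is 358.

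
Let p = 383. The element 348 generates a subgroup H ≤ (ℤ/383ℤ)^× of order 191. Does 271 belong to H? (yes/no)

no

271 ∈ ⟨348⟩ iff 271^191 ≡ 1 (mod 383), since |⟨348⟩| = 191.
271^191 mod 383 = 382.
Since 382 ≠ 1, 271 does not lie in the subgroup.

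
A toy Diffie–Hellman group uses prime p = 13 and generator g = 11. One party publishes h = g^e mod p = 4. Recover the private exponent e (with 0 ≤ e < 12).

2

Successive powers of 11 modulo 13:
  11^0=1  11^1=11  11^2=4
So 11^2 ≡ 4 (mod 13), giving e = 2.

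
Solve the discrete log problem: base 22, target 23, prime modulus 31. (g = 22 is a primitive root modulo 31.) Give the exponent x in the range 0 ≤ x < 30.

Successive powers of 22 modulo 31:
  22^0=1  22^1=22  22^2=19  22^3=15  22^4=20  22^5=6
  22^6=8  22^7=21  22^8=28  22^9=27  22^10=5  22^11=17
  22^12=2  22^13=13  22^14=7  22^15=30  22^16=9  22^17=12
  22^18=16  22^19=11  22^20=25  22^21=23
So 22^21 ≡ 23 (mod 31), giving x = 21.

21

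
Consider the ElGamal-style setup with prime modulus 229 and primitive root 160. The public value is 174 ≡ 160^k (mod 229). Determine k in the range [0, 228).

58

Baby-step giant-step with m = ceil(sqrt(228)) = 16.
Baby table (160^j mod 229 for j=0..15):
  0:1  1:160  2:181  3:106  4:14  5:179  6:15  7:110
  8:196  9:216  10:210  11:166  12:225  13:47  14:192  15:34
Giant step factor: 160^(-16) ≡ 184 (mod 229).
Scan 174·184^i mod 229 for i = 0, 1, …:
  i=0: 174   i=1: 185   i=2: 148   i=3: 210
Match at i=3, j=10: k = 3·16 + 10 = 58.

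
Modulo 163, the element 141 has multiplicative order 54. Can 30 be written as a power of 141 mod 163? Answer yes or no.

30 ∈ ⟨141⟩ iff 30^54 ≡ 1 (mod 163), since |⟨141⟩| = 54.
30^54 mod 163 = 1.
Since 1 = 1, 30 lies in the subgroup.

yes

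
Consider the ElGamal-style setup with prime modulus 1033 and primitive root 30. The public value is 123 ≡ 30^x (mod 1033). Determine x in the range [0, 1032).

636

Baby-step giant-step with m = ceil(sqrt(1032)) = 33.
Baby table (30^j mod 1033 for j=0..32):
  0:1  1:30  2:900  3:142  4:128  5:741  6:537  7:615
  8:889  9:845  10:558  11:212  12:162  13:728  14:147  15:278
  16:76  17:214  18:222  19:462  20:431  21:534  22:525  23:255
  24:419  25:174  26:55  27:617  28:949  29:579  30:842  31:468
  32:611
Giant step factor: 30^(-33) ≡ 943 (mod 1033).
Scan 123·943^i mod 1033 for i = 0, 1, …:
  i=0: 123   i=1: 293   i=2: 488   i=3: 499
  i=4: 542   i=5: 804   i=6: 983   i=7: 368
  i=8: 969   i=9: 595     …   i=18: 48
  i=19: 845
Match at i=19, j=9: x = 19·33 + 9 = 636.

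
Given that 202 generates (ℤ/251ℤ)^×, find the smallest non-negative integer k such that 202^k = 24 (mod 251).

Baby-step giant-step with m = ceil(sqrt(250)) = 16.
Baby table (202^j mod 251 for j=0..15):
  0:1  1:202  2:142  3:70  4:84  5:151  6:131  7:107
  8:28  9:134  10:211  11:203  12:93  13:212  14:154  15:235
Giant step factor: 202^(-16) ≡ 81 (mod 251).
Scan 24·81^i mod 251 for i = 0, 1, …:
  i=0: 24   i=1: 187   i=2: 87   i=3: 19
  i=4: 33   i=5: 163   i=6: 151
Match at i=6, j=5: k = 6·16 + 5 = 101.

101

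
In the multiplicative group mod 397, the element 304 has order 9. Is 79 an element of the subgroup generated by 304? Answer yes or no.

yes

79 ∈ ⟨304⟩ iff 79^9 ≡ 1 (mod 397), since |⟨304⟩| = 9.
79^9 mod 397 = 1.
Since 1 = 1, 79 lies in the subgroup.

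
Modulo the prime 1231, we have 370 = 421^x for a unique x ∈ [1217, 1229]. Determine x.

1226

Compute 421^1217 mod 1231 = 444, then multiply by 421 repeatedly:
  421^1217=444  421^1218=1043  421^1219=867  421^1220=631  421^1221=986
  421^1222=259  421^1223=711  421^1224=198  421^1225=881  421^1226=370
Found 370 at exponent 1226.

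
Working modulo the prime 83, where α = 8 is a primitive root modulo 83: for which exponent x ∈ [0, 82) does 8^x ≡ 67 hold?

Successive powers of 8 modulo 83:
  8^0=1  8^1=8  8^2=64  8^3=14  8^4=29  8^5=66
  8^6=30  8^7=74  8^8=11  8^9=5  8^10=40  8^11=71
  8^12=70  8^13=62  8^14=81  8^15=67
So 8^15 ≡ 67 (mod 83), giving x = 15.

15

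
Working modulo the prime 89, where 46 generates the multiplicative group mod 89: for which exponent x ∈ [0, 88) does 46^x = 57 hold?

Baby-step giant-step with m = ceil(sqrt(88)) = 10.
Baby table (46^j mod 89 for j=0..9):
  0:1  1:46  2:69  3:59  4:44  5:66  6:10  7:15
  8:67  9:56
Giant step factor: 46^(-10) ≡ 71 (mod 89).
Scan 57·71^i mod 89 for i = 0, 1, …:
  i=0: 57   i=1: 42   i=2: 45   i=3: 80
  i=4: 73   i=5: 21   i=6: 67
Match at i=6, j=8: x = 6·10 + 8 = 68.

68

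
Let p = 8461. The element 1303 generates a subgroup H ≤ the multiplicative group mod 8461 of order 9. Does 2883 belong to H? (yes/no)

yes

2883 ∈ ⟨1303⟩ iff 2883^9 ≡ 1 (mod 8461), since |⟨1303⟩| = 9.
2883^9 mod 8461 = 1.
Since 1 = 1, 2883 lies in the subgroup.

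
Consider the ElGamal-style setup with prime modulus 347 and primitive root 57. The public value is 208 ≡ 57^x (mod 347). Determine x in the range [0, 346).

334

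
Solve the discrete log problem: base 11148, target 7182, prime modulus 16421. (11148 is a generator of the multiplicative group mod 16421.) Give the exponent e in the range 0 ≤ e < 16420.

1627

Baby-step giant-step with m = ceil(sqrt(16420)) = 129.
Baby table (11148^j mod 16421 for j=0..128):
  0:1  1:11148  2:3776  3:7825  4:4748  5:5821  6:13137  7:8798
  8:13892  9:1565  10:7518  11:14301  12:12480  13:8328  14:12631  15:313
  16:8072  17:15997  18:2496  19:8234  20:15663  21:6631  22:11467  23:13052
  24:13636  25:4931  26:9701  27:14463  28:12146  29:12463  30:15864  31:14123
  32:15077  33:9461  34:15566  35:9061  36:6457  37:9393  38:12868  39:15029
  40:16250  41:14949  42:11144  43:8447  44:9142  45:6290  46:3250  47:6274
  48:5513  49:11542  50:11681  51:1258  52:650  53:4539  54:7671  55:12161
  56:15473  57:6820  58:130  59:4192  60:14671  61:15569  62:9663  63:1364
  64:26  65:10691  66:16071  67:6398  68:8501  69:3557  70:13142  71:15275
  72:16351  73:7848  74:14837  75:10564  76:12481  77:3055  78:16407  79:8138
  80:12820  81:5397  82:15633  83:611  84:13134  85:8196  86:2564  87:10932
  88:9695  89:13259  90:5911  91:14776  92:3797  93:12039  94:1939  95:5936
  96:14319  97:16092  98:10612  99:5692  100:3672  101:14324  102:6148  103:13071
  104:11975  105:10991  106:10587  107:6149  108:7798  109:15751  110:2395  111:15335
  112:11970  113:4514  114:8128  115:16287  116:479  117:3067  118:2394  119:4187
  120:8194  121:13110  122:3380  123:10466  124:3763  125:10690  126:4923  127:2622
  128:676
Giant step factor: 11148^(-129) ≡ 9541 (mod 16421).
Scan 7182·9541^i mod 16421 for i = 0, 1, …:
  i=0: 7182   i=1: 15050   i=2: 6826   i=3: 1180
  i=4: 9995   i=5: 5548   i=6: 8585   i=7: 1537
  i=8: 564   i=9: 11457   i=10: 13061   i=11: 12453
  i=12: 8138
Match at i=12, j=79: e = 12·129 + 79 = 1627.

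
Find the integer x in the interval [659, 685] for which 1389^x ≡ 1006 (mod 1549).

662

Compute 1389^659 mod 1549 = 535, then multiply by 1389 repeatedly:
  1389^659=535  1389^660=1144  1389^661=1291  1389^662=1006
Found 1006 at exponent 662.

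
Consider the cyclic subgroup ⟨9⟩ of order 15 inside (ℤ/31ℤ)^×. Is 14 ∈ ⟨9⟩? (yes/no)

yes

14 ∈ ⟨9⟩ iff 14^15 ≡ 1 (mod 31), since |⟨9⟩| = 15.
14^15 mod 31 = 1.
Since 1 = 1, 14 lies in the subgroup.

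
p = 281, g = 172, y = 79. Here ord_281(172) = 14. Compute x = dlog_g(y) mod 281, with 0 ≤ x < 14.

2

Successive powers of 172 modulo 281:
  172^0=1  172^1=172  172^2=79
So 172^2 ≡ 79 (mod 281), giving x = 2.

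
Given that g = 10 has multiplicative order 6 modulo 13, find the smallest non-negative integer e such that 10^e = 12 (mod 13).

3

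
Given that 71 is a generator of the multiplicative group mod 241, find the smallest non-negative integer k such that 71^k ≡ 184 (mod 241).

93

Baby-step giant-step with m = ceil(sqrt(240)) = 16.
Baby table (71^j mod 241 for j=0..15):
  0:1  1:71  2:221  3:26  4:159  5:203  6:194  7:37
  8:217  9:224  10:239  11:99  12:40  13:189  14:164  15:76
Giant step factor: 71^(-16) ≡ 100 (mod 241).
Scan 184·100^i mod 241 for i = 0, 1, …:
  i=0: 184   i=1: 84   i=2: 206   i=3: 115
  i=4: 173   i=5: 189
Match at i=5, j=13: k = 5·16 + 13 = 93.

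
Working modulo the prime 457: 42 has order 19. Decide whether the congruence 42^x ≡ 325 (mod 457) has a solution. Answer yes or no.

no

325 ∈ ⟨42⟩ iff 325^19 ≡ 1 (mod 457), since |⟨42⟩| = 19.
325^19 mod 457 = 111.
Since 111 ≠ 1, 325 does not lie in the subgroup.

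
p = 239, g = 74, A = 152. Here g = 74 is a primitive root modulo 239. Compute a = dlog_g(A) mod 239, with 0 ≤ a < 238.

11

Baby-step giant-step with m = ceil(sqrt(238)) = 16.
Baby table (74^j mod 239 for j=0..15):
  0:1  1:74  2:218  3:119  4:202  5:130  6:60  7:138
  8:174  9:209  10:170  11:152  12:15  13:154  14:163  15:112
Giant step factor: 74^(-16) ≡ 90 (mod 239).
Scan 152·90^i mod 239 for i = 0, 1, …:
  i=0: 152
Match at i=0, j=11: a = 0·16 + 11 = 11.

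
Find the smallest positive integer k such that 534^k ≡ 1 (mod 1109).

1108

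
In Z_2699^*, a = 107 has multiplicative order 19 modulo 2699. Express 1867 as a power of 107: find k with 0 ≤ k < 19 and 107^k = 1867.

5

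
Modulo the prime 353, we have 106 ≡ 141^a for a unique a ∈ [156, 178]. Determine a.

Compute 141^156 mod 353 = 73, then multiply by 141 repeatedly:
  141^156=73  141^157=56  141^158=130  141^159=327  141^160=217
  141^161=239  141^162=164  141^163=179  141^164=176  141^165=106
Found 106 at exponent 165.

165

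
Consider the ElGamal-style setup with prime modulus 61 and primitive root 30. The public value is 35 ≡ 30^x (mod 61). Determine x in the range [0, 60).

Successive powers of 30 modulo 61:
  30^0=1  30^1=30  30^2=46  30^3=38  30^4=42  30^5=40
  30^6=41  30^7=10  30^8=56  30^9=33  30^10=14  30^11=54
  30^12=34  30^13=44  30^14=39  30^15=11  30^16=25  30^17=18
  30^18=52  30^19=35
So 30^19 ≡ 35 (mod 61), giving x = 19.

19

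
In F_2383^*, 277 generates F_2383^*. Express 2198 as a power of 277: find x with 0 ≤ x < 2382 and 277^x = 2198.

1301

Baby-step giant-step with m = ceil(sqrt(2382)) = 49.
Baby table (277^j mod 2383 for j=0..48):
  0:1  1:277  2:473  3:2339  4:2110  5:635  6:1936  7:97
  8:656  9:604  10:498  11:2115  12:2020  13:1918  14:2260  15:1674
  16:1396  17:646  18:217  19:534  20:172  21:2367  22:334  23:1964
  24:704  25:1985  26:1755  27:3  28:831  29:1419  30:2251  31:1564
  32:1905  33:1042  34:291  35:1968  36:1812  37:1494  38:1579  39:1294
  40:988  41:2014  42:256  43:1805  44:1938  45:651  46:1602  47:516
  48:2335
Giant step factor: 277^(-49) ≡ 1924 (mod 2383).
Scan 2198·1924^i mod 2383 for i = 0, 1, …:
  i=0: 2198   i=1: 1510   i=2: 363   i=3: 193
  i=4: 1967   i=5: 304   i=6: 1061   i=7: 1516
  i=8: 2375   i=9: 1289     …   i=25: 623
  i=26: 3
Match at i=26, j=27: x = 26·49 + 27 = 1301.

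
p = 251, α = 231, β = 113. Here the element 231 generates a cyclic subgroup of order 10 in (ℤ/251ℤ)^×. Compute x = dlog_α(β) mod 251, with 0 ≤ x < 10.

Successive powers of 231 modulo 251:
  231^0=1  231^1=231  231^2=149  231^3=32  231^4=113
So 231^4 ≡ 113 (mod 251), giving x = 4.

4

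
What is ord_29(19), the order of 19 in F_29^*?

The order of 19 must divide p − 1 = 28 = 2^2 · 7.
Divisors: 1, 2, 4, 7, 14, 28.
Check each in increasing order: 19^1 ≡ 19;  19^2 ≡ 13;  19^4 ≡ 24;  19^7 ≡ 12;  19^14 ≡ 28;  19^28 ≡ 1.
Smallest exponent giving 1 is 28.

28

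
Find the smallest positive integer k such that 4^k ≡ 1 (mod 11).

5

The order of 4 must divide p − 1 = 10 = 2 · 5.
Divisors: 1, 2, 5, 10.
Check each in increasing order: 4^1 ≡ 4;  4^2 ≡ 5;  4^5 ≡ 1.
Smallest exponent giving 1 is 5.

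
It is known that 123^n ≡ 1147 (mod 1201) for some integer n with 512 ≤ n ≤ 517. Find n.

Compute 123^512 mod 1201 = 1147, then multiply by 123 repeatedly:
  123^512=1147
Found 1147 at exponent 512.

512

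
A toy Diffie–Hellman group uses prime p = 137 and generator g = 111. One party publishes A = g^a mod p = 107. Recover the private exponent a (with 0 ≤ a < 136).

86

Baby-step giant-step with m = ceil(sqrt(136)) = 12.
Baby table (111^j mod 137 for j=0..11):
  0:1  1:111  2:128  3:97  4:81  5:86  6:93  7:48
  8:122  9:116  10:135  11:52
Giant step factor: 111^(-12) ≡ 99 (mod 137).
Scan 107·99^i mod 137 for i = 0, 1, …:
  i=0: 107   i=1: 44   i=2: 109   i=3: 105
  i=4: 120   i=5: 98   i=6: 112   i=7: 128
Match at i=7, j=2: a = 7·12 + 2 = 86.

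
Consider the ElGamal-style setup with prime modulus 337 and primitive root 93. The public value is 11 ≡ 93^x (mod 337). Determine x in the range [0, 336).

117

Baby-step giant-step with m = ceil(sqrt(336)) = 19.
Baby table (93^j mod 337 for j=0..18):
  0:1  1:93  2:224  3:275  4:300  5:266  6:137  7:272
  8:21  9:268  10:323  11:46  12:234  13:194  14:181  15:320
  16:104  17:236  18:43
Giant step factor: 93^(-19) ≡ 322 (mod 337).
Scan 11·322^i mod 337 for i = 0, 1, …:
  i=0: 11   i=1: 172   i=2: 116   i=3: 282
  i=4: 151   i=5: 94   i=6: 275
Match at i=6, j=3: x = 6·19 + 3 = 117.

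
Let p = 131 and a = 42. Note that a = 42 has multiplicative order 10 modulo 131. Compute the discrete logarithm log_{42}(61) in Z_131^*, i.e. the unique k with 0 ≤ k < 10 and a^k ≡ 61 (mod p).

Successive powers of 42 modulo 131:
  42^0=1  42^1=42  42^2=61
So 42^2 ≡ 61 (mod 131), giving k = 2.

2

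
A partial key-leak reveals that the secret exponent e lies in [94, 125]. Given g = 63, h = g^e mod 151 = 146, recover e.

Compute 63^94 mod 151 = 145, then multiply by 63 repeatedly:
  63^94=145  63^95=75  63^96=44  63^97=54  63^98=80
  63^99=57  63^100=118  63^101=35  63^102=91  63^103=146
Found 146 at exponent 103.

103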